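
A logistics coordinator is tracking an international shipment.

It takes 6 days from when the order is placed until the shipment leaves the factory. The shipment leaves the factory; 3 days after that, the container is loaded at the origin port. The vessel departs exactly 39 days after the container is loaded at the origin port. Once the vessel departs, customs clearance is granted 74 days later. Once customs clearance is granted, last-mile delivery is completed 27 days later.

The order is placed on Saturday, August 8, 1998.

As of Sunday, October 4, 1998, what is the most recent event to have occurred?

The order is placed: Aug 8, 1998.
The shipment leaves the factory: Aug 8, 1998 + 6 days = Aug 14, 1998.
The container is loaded at the origin port: Aug 14, 1998 + 3 days = Aug 17, 1998.
The vessel departs: Aug 17, 1998 + 39 days = Sep 25, 1998.
Customs clearance is granted: Sep 25, 1998 + 74 days = Dec 8, 1998.
Last-mile delivery is completed: Dec 8, 1998 + 27 days = Jan 4, 1999.
Oct 4, 1998 falls between when the vessel departs (Sep 25, 1998) and when customs clearance is granted (Dec 8, 1998).

The vessel departs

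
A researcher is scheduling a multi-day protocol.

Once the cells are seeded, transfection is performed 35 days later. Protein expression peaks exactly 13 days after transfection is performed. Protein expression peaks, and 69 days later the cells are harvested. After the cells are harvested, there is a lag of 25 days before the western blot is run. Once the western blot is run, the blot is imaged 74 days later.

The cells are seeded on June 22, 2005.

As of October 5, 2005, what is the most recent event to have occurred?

Protein expression peaks

The cells are seeded: Jun 22, 2005.
Transfection is performed: Jun 22, 2005 + 35 days = Jul 27, 2005.
Protein expression peaks: Jul 27, 2005 + 13 days = Aug 9, 2005.
The cells are harvested: Aug 9, 2005 + 69 days = Oct 17, 2005.
The western blot is run: Oct 17, 2005 + 25 days = Nov 11, 2005.
The blot is imaged: Nov 11, 2005 + 74 days = Jan 24, 2006.
Oct 5, 2005 falls between when protein expression peaks (Aug 9, 2005) and when the cells are harvested (Oct 17, 2005).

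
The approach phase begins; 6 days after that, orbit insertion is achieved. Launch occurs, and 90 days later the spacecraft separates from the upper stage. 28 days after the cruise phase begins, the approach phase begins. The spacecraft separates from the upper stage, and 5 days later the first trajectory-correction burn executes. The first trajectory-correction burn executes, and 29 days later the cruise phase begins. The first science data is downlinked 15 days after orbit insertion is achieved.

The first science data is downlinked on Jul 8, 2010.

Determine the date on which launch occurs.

The first science data is downlinked: Jul 8, 2010.
Orbit insertion is achieved: Jul 8, 2010 − 15 days = Jun 23, 2010.
The approach phase begins: Jun 23, 2010 − 6 days = Jun 17, 2010.
The cruise phase begins: Jun 17, 2010 − 28 days = May 20, 2010.
The first trajectory-correction burn executes: May 20, 2010 − 29 days = Apr 21, 2010.
The spacecraft separates from the upper stage: Apr 21, 2010 − 5 days = Apr 16, 2010.
Launch occurs: Apr 16, 2010 − 90 days = Jan 16, 2010.

Jan 16, 2010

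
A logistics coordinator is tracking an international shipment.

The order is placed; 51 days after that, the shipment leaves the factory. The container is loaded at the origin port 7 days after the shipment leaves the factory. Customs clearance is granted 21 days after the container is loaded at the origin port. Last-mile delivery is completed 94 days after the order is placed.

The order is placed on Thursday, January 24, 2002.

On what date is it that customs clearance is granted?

The order is placed: Jan 24, 2002.
The shipment leaves the factory: Jan 24, 2002 + 51 days = Mar 16, 2002.
The container is loaded at the origin port: Mar 16, 2002 + 7 days = Mar 23, 2002.
Customs clearance is granted: Mar 23, 2002 + 21 days = Apr 13, 2002.

Saturday, April 13, 2002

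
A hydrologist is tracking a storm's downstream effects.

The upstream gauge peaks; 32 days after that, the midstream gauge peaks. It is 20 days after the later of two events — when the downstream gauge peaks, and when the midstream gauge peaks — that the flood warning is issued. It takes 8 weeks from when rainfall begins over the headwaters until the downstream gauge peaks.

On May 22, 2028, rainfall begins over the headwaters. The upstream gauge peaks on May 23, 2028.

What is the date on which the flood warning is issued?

Rainfall begins over the headwaters: May 22, 2028.
The downstream gauge peaks: May 22, 2028 + 8 weeks = Jul 17, 2028.
The upstream gauge peaks: May 23, 2028.
The midstream gauge peaks: May 23, 2028 + 32 days = Jun 24, 2028.
Both prerequisites met — the downstream gauge peaks (Jul 17, 2028), the midstream gauge peaks (Jun 24, 2028); the later is Jul 17, 2028.
The flood warning is issued: Jul 17, 2028 + 20 days = Aug 6, 2028.

August 6, 2028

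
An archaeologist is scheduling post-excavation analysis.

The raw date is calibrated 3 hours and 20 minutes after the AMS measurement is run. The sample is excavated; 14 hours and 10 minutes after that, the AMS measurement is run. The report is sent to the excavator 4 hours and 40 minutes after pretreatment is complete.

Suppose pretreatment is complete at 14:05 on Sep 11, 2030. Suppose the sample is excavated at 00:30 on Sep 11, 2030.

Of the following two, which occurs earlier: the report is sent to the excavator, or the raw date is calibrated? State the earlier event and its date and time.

The raw date is calibrated — 18:00 on Sep 11, 2030

Pretreatment is complete: 14:05 Sep 11, 2030.
The report is sent to the excavator: 14:05 Sep 11, 2030 + 4h40m = 18:45 Sep 11, 2030.
The sample is excavated: 00:30 Sep 11, 2030.
The AMS measurement is run: 00:30 Sep 11, 2030 + 14h10m = 14:40 Sep 11, 2030.
The raw date is calibrated: 14:40 Sep 11, 2030 + 3h20m = 18:00 Sep 11, 2030.
Comparing: the report is sent to the excavator at 18:45 Sep 11, 2030 vs the raw date is calibrated at 18:00 Sep 11, 2030. Earlier: the raw date is calibrated.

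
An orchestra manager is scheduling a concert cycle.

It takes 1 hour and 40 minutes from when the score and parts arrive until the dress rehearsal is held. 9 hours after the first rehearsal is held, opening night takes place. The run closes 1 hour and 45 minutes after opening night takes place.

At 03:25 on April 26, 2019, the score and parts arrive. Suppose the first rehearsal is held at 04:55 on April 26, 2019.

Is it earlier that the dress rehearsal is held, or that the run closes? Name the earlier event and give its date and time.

The dress rehearsal is held — 05:05 on April 26, 2019

The score and parts arrive: 03:25 Apr 26, 2019.
The dress rehearsal is held: 03:25 Apr 26, 2019 + 1h40m = 05:05 Apr 26, 2019.
The first rehearsal is held: 04:55 Apr 26, 2019.
Opening night takes place: 04:55 Apr 26, 2019 + 9h = 13:55 Apr 26, 2019.
The run closes: 13:55 Apr 26, 2019 + 1h45m = 15:40 Apr 26, 2019.
Comparing: the dress rehearsal is held at 05:05 Apr 26, 2019 vs the run closes at 15:40 Apr 26, 2019. Earlier: the dress rehearsal is held.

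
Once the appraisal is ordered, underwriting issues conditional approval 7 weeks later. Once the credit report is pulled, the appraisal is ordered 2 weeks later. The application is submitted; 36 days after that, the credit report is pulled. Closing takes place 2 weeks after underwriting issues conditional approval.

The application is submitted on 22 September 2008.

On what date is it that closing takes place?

13 January 2009

The application is submitted: Sep 22, 2008.
The credit report is pulled: Sep 22, 2008 + 36 days = Oct 28, 2008.
The appraisal is ordered: Oct 28, 2008 + 2 weeks = Nov 11, 2008.
Underwriting issues conditional approval: Nov 11, 2008 + 7 weeks = Dec 30, 2008.
Closing takes place: Dec 30, 2008 + 2 weeks = Jan 13, 2009.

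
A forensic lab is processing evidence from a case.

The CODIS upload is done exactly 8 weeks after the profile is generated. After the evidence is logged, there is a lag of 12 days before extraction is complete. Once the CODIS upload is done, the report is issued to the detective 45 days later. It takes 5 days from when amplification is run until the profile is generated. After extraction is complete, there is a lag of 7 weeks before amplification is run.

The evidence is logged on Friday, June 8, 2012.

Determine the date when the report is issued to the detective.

The evidence is logged: Jun 8, 2012.
Extraction is complete: Jun 8, 2012 + 12 days = Jun 20, 2012.
Amplification is run: Jun 20, 2012 + 7 weeks = Aug 8, 2012.
The profile is generated: Aug 8, 2012 + 5 days = Aug 13, 2012.
The CODIS upload is done: Aug 13, 2012 + 8 weeks = Oct 8, 2012.
The report is issued to the detective: Oct 8, 2012 + 45 days = Nov 22, 2012.

Thursday, November 22, 2012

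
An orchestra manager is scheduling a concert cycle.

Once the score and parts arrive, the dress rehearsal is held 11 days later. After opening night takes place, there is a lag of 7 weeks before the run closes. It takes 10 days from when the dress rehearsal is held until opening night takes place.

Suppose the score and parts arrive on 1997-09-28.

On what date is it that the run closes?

1997-12-07

The score and parts arrive: Sep 28, 1997.
The dress rehearsal is held: Sep 28, 1997 + 11 days = Oct 9, 1997.
Opening night takes place: Oct 9, 1997 + 10 days = Oct 19, 1997.
The run closes: Oct 19, 1997 + 7 weeks = Dec 7, 1997.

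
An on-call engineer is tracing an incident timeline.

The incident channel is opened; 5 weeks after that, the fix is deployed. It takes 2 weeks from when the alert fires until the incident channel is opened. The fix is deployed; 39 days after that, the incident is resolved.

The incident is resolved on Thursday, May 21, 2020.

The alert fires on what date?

Sunday, February 23, 2020

The incident is resolved: May 21, 2020.
The fix is deployed: May 21, 2020 − 39 days = Apr 12, 2020.
The incident channel is opened: Apr 12, 2020 − 5 weeks = Mar 8, 2020.
The alert fires: Mar 8, 2020 − 2 weeks = Feb 23, 2020.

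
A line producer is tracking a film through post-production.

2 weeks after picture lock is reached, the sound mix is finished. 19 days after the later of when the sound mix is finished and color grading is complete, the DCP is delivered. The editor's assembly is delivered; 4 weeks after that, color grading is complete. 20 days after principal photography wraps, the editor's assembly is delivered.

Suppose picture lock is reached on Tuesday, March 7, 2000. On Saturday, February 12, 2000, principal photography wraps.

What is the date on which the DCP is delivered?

Wednesday, April 19, 2000

Picture lock is reached: Mar 7, 2000.
The sound mix is finished: Mar 7, 2000 + 2 weeks = Mar 21, 2000.
Principal photography wraps: Feb 12, 2000.
The editor's assembly is delivered: Feb 12, 2000 + 20 days = Mar 3, 2000.
Color grading is complete: Mar 3, 2000 + 4 weeks = Mar 31, 2000.
Both prerequisites met — the sound mix is finished (Mar 21, 2000), color grading is complete (Mar 31, 2000); the later is Mar 31, 2000.
The DCP is delivered: Mar 31, 2000 + 19 days = Apr 19, 2000.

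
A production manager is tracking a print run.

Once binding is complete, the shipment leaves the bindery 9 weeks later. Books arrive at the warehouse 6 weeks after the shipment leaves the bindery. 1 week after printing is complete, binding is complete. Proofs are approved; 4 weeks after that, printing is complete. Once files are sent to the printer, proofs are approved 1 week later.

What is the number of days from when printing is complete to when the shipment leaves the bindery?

70 days

Causal path: printing is complete → binding is complete → the shipment leaves the bindery.
Total delay along the path: 1 + 9 weeks = 10 weeks = 70 days.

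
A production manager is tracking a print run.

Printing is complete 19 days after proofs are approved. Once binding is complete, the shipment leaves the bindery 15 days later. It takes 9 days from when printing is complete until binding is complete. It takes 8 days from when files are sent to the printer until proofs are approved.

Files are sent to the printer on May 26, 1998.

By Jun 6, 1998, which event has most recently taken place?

Files are sent to the printer: May 26, 1998.
Proofs are approved: May 26, 1998 + 8 days = Jun 3, 1998.
Printing is complete: Jun 3, 1998 + 19 days = Jun 22, 1998.
Binding is complete: Jun 22, 1998 + 9 days = Jul 1, 1998.
The shipment leaves the bindery: Jul 1, 1998 + 15 days = Jul 16, 1998.
Jun 6, 1998 falls between when proofs are approved (Jun 3, 1998) and when printing is complete (Jun 22, 1998).

Proofs are approved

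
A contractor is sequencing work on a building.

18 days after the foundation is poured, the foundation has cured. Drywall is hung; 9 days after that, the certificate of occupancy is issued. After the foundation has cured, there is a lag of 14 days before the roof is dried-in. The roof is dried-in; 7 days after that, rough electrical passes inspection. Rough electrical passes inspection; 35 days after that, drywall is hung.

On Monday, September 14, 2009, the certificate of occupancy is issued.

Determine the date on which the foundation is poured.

Tuesday, June 23, 2009

The certificate of occupancy is issued: Sep 14, 2009.
Drywall is hung: Sep 14, 2009 − 9 days = Sep 5, 2009.
Rough electrical passes inspection: Sep 5, 2009 − 35 days = Aug 1, 2009.
The roof is dried-in: Aug 1, 2009 − 7 days = Jul 25, 2009.
The foundation has cured: Jul 25, 2009 − 14 days = Jul 11, 2009.
The foundation is poured: Jul 11, 2009 − 18 days = Jun 23, 2009.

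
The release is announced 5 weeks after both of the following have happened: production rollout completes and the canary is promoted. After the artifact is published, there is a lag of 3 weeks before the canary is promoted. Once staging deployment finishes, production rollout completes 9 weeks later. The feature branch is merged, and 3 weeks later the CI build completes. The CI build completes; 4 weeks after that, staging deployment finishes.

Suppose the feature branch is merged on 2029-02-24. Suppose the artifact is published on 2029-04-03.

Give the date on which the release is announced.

2029-07-21

The feature branch is merged: Feb 24, 2029.
The CI build completes: Feb 24, 2029 + 3 weeks = Mar 17, 2029.
Staging deployment finishes: Mar 17, 2029 + 4 weeks = Apr 14, 2029.
Production rollout completes: Apr 14, 2029 + 9 weeks = Jun 16, 2029.
The artifact is published: Apr 3, 2029.
The canary is promoted: Apr 3, 2029 + 3 weeks = Apr 24, 2029.
Both prerequisites met — production rollout completes (Jun 16, 2029), the canary is promoted (Apr 24, 2029); the later is Jun 16, 2029.
The release is announced: Jun 16, 2029 + 5 weeks = Jul 21, 2029.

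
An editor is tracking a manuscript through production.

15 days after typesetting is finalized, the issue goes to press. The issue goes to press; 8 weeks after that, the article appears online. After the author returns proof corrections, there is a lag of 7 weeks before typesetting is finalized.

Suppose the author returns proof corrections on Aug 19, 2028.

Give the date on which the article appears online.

The author returns proof corrections: Aug 19, 2028.
Typesetting is finalized: Aug 19, 2028 + 7 weeks = Oct 7, 2028.
The issue goes to press: Oct 7, 2028 + 15 days = Oct 22, 2028.
The article appears online: Oct 22, 2028 + 8 weeks = Dec 17, 2028.

Dec 17, 2028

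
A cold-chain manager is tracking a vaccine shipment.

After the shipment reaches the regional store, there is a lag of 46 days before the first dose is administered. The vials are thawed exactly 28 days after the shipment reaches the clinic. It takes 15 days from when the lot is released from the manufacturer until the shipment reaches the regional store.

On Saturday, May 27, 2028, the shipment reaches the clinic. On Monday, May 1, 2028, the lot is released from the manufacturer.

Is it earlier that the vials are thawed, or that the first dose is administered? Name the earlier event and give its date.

The vials are thawed — Saturday, June 24, 2028

The shipment reaches the clinic: May 27, 2028.
The vials are thawed: May 27, 2028 + 28 days = Jun 24, 2028.
The lot is released from the manufacturer: May 1, 2028.
The shipment reaches the regional store: May 1, 2028 + 15 days = May 16, 2028.
The first dose is administered: May 16, 2028 + 46 days = Jul 1, 2028.
Comparing: the vials are thawed on Jun 24, 2028 vs the first dose is administered on Jul 1, 2028. Earlier: the vials are thawed.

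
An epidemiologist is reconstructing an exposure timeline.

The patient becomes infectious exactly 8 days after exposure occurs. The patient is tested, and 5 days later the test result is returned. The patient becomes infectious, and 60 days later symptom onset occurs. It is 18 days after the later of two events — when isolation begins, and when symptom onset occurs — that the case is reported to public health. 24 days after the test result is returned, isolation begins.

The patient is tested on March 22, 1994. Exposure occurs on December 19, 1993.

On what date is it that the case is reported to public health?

May 8, 1994

The patient is tested: Mar 22, 1994.
The test result is returned: Mar 22, 1994 + 5 days = Mar 27, 1994.
Isolation begins: Mar 27, 1994 + 24 days = Apr 20, 1994.
Exposure occurs: Dec 19, 1993.
The patient becomes infectious: Dec 19, 1993 + 8 days = Dec 27, 1993.
Symptom onset occurs: Dec 27, 1993 + 60 days = Feb 25, 1994.
Both prerequisites met — isolation begins (Apr 20, 1994), symptom onset occurs (Feb 25, 1994); the later is Apr 20, 1994.
The case is reported to public health: Apr 20, 1994 + 18 days = May 8, 1994.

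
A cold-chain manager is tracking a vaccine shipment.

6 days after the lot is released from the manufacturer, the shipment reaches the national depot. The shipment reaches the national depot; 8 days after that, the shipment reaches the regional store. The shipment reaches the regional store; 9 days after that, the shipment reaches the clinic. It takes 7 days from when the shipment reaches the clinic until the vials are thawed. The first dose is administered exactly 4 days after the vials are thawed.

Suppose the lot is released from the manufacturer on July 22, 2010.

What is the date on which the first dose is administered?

August 25, 2010

The lot is released from the manufacturer: Jul 22, 2010.
The shipment reaches the national depot: Jul 22, 2010 + 6 days = Jul 28, 2010.
The shipment reaches the regional store: Jul 28, 2010 + 8 days = Aug 5, 2010.
The shipment reaches the clinic: Aug 5, 2010 + 9 days = Aug 14, 2010.
The vials are thawed: Aug 14, 2010 + 7 days = Aug 21, 2010.
The first dose is administered: Aug 21, 2010 + 4 days = Aug 25, 2010.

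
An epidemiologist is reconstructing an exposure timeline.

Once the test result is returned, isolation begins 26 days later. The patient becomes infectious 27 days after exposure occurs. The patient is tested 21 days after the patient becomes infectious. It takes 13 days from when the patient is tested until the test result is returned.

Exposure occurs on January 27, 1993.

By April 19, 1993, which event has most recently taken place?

The test result is returned

Exposure occurs: Jan 27, 1993.
The patient becomes infectious: Jan 27, 1993 + 27 days = Feb 23, 1993.
The patient is tested: Feb 23, 1993 + 21 days = Mar 16, 1993.
The test result is returned: Mar 16, 1993 + 13 days = Mar 29, 1993.
Isolation begins: Mar 29, 1993 + 26 days = Apr 24, 1993.
Apr 19, 1993 falls between when the test result is returned (Mar 29, 1993) and when isolation begins (Apr 24, 1993).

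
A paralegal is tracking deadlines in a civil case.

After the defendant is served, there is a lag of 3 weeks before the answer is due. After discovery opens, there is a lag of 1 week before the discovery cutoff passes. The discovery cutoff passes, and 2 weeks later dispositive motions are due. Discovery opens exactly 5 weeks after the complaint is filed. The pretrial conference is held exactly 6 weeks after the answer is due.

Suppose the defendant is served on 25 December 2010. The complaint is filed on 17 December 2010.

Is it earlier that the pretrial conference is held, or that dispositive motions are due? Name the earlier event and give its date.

The defendant is served: Dec 25, 2010.
The answer is due: Dec 25, 2010 + 3 weeks = Jan 15, 2011.
The pretrial conference is held: Jan 15, 2011 + 6 weeks = Feb 26, 2011.
The complaint is filed: Dec 17, 2010.
Discovery opens: Dec 17, 2010 + 5 weeks = Jan 21, 2011.
The discovery cutoff passes: Jan 21, 2011 + 1 week = Jan 28, 2011.
Dispositive motions are due: Jan 28, 2011 + 2 weeks = Feb 11, 2011.
Comparing: the pretrial conference is held on Feb 26, 2011 vs dispositive motions are due on Feb 11, 2011. Earlier: dispositive motions are due.

Dispositive motions are due — 11 February 2011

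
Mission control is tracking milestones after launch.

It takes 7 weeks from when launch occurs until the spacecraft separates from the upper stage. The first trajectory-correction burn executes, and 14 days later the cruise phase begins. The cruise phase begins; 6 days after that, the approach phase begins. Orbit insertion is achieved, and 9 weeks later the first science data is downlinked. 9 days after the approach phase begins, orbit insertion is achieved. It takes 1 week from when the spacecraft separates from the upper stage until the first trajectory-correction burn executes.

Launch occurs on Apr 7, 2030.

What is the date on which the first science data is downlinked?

Sep 2, 2030

Launch occurs: Apr 7, 2030.
The spacecraft separates from the upper stage: Apr 7, 2030 + 7 weeks = May 26, 2030.
The first trajectory-correction burn executes: May 26, 2030 + 1 week = Jun 2, 2030.
The cruise phase begins: Jun 2, 2030 + 14 days = Jun 16, 2030.
The approach phase begins: Jun 16, 2030 + 6 days = Jun 22, 2030.
Orbit insertion is achieved: Jun 22, 2030 + 9 days = Jul 1, 2030.
The first science data is downlinked: Jul 1, 2030 + 9 weeks = Sep 2, 2030.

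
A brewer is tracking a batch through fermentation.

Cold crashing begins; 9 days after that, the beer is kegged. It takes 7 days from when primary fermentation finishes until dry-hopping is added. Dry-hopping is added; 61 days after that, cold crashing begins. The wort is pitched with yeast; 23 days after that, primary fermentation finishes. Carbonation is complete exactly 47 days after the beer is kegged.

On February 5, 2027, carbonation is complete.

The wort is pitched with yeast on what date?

Carbonation is complete: Feb 5, 2027.
The beer is kegged: Feb 5, 2027 − 47 days = Dec 20, 2026.
Cold crashing begins: Dec 20, 2026 − 9 days = Dec 11, 2026.
Dry-hopping is added: Dec 11, 2026 − 61 days = Oct 11, 2026.
Primary fermentation finishes: Oct 11, 2026 − 7 days = Oct 4, 2026.
The wort is pitched with yeast: Oct 4, 2026 − 23 days = Sep 11, 2026.

September 11, 2026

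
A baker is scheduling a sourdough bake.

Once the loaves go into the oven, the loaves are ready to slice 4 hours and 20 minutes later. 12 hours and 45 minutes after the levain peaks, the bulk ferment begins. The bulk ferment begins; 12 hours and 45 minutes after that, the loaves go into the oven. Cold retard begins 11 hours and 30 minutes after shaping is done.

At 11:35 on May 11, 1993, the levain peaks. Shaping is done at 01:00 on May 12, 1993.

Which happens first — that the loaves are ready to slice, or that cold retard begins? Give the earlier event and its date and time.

The levain peaks: 11:35 May 11, 1993.
The bulk ferment begins: 11:35 May 11, 1993 + 12h45m = 00:20 May 12, 1993.
The loaves go into the oven: 00:20 May 12, 1993 + 12h45m = 13:05 May 12, 1993.
The loaves are ready to slice: 13:05 May 12, 1993 + 4h20m = 17:25 May 12, 1993.
Shaping is done: 01:00 May 12, 1993.
Cold retard begins: 01:00 May 12, 1993 + 11h30m = 12:30 May 12, 1993.
Comparing: the loaves are ready to slice at 17:25 May 12, 1993 vs cold retard begins at 12:30 May 12, 1993. Earlier: cold retard begins.

Cold retard begins — 12:30 on May 12, 1993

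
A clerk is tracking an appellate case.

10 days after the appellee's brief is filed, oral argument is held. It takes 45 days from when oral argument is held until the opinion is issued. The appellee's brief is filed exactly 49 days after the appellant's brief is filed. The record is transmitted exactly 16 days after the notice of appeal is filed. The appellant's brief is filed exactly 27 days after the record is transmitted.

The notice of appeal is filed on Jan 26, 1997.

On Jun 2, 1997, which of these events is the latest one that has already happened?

The notice of appeal is filed: Jan 26, 1997.
The record is transmitted: Jan 26, 1997 + 16 days = Feb 11, 1997.
The appellant's brief is filed: Feb 11, 1997 + 27 days = Mar 10, 1997.
The appellee's brief is filed: Mar 10, 1997 + 49 days = Apr 28, 1997.
Oral argument is held: Apr 28, 1997 + 10 days = May 8, 1997.
The opinion is issued: May 8, 1997 + 45 days = Jun 22, 1997.
Jun 2, 1997 falls between when oral argument is held (May 8, 1997) and when the opinion is issued (Jun 22, 1997).

Oral argument is held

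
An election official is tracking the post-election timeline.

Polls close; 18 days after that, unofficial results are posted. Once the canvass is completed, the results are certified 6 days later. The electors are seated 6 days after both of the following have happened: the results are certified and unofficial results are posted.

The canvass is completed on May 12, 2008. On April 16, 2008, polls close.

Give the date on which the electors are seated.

The canvass is completed: May 12, 2008.
The results are certified: May 12, 2008 + 6 days = May 18, 2008.
Polls close: Apr 16, 2008.
Unofficial results are posted: Apr 16, 2008 + 18 days = May 4, 2008.
Both prerequisites met — the results are certified (May 18, 2008), unofficial results are posted (May 4, 2008); the later is May 18, 2008.
The electors are seated: May 18, 2008 + 6 days = May 24, 2008.

May 24, 2008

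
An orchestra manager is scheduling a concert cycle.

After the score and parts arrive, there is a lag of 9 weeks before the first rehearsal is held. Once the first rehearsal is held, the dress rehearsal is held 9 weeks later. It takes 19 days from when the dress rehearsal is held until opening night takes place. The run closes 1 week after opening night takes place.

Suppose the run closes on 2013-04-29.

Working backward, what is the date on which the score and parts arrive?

2012-11-28

The run closes: Apr 29, 2013.
Opening night takes place: Apr 29, 2013 − 1 week = Apr 22, 2013.
The dress rehearsal is held: Apr 22, 2013 − 19 days = Apr 3, 2013.
The first rehearsal is held: Apr 3, 2013 − 9 weeks = Jan 30, 2013.
The score and parts arrive: Jan 30, 2013 − 9 weeks = Nov 28, 2012.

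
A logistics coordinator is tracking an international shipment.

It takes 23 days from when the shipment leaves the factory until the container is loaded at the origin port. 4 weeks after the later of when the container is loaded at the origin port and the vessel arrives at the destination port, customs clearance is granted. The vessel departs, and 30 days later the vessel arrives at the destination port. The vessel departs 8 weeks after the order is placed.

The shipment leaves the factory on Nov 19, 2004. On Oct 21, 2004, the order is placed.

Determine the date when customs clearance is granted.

The shipment leaves the factory: Nov 19, 2004.
The container is loaded at the origin port: Nov 19, 2004 + 23 days = Dec 12, 2004.
The order is placed: Oct 21, 2004.
The vessel departs: Oct 21, 2004 + 8 weeks = Dec 16, 2004.
The vessel arrives at the destination port: Dec 16, 2004 + 30 days = Jan 15, 2005.
Both prerequisites met — the container is loaded at the origin port (Dec 12, 2004), the vessel arrives at the destination port (Jan 15, 2005); the later is Jan 15, 2005.
Customs clearance is granted: Jan 15, 2005 + 4 weeks = Feb 12, 2005.

Feb 12, 2005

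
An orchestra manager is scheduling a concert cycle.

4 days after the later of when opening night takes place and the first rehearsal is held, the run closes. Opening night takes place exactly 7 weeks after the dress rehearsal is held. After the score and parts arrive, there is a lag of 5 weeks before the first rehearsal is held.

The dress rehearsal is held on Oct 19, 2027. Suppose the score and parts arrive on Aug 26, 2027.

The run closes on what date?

The dress rehearsal is held: Oct 19, 2027.
Opening night takes place: Oct 19, 2027 + 7 weeks = Dec 7, 2027.
The score and parts arrive: Aug 26, 2027.
The first rehearsal is held: Aug 26, 2027 + 5 weeks = Sep 30, 2027.
Both prerequisites met — opening night takes place (Dec 7, 2027), the first rehearsal is held (Sep 30, 2027); the later is Dec 7, 2027.
The run closes: Dec 7, 2027 + 4 days = Dec 11, 2027.

Dec 11, 2027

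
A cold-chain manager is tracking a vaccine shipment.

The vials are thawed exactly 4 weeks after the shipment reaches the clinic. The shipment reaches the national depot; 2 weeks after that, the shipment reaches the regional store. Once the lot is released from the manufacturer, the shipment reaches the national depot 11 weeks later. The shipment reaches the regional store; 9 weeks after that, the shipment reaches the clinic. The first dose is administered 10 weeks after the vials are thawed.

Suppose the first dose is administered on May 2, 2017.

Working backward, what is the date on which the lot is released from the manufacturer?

Aug 23, 2016

The first dose is administered: May 2, 2017.
The vials are thawed: May 2, 2017 − 10 weeks = Feb 21, 2017.
The shipment reaches the clinic: Feb 21, 2017 − 4 weeks = Jan 24, 2017.
The shipment reaches the regional store: Jan 24, 2017 − 9 weeks = Nov 22, 2016.
The shipment reaches the national depot: Nov 22, 2016 − 2 weeks = Nov 8, 2016.
The lot is released from the manufacturer: Nov 8, 2016 − 11 weeks = Aug 23, 2016.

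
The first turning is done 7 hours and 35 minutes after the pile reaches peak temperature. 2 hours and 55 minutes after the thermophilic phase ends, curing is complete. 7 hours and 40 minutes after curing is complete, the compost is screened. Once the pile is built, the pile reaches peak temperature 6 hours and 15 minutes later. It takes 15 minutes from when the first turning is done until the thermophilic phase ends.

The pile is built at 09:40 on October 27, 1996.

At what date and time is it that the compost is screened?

10:20 on October 28, 1996

The pile is built: 09:40 Oct 27, 1996.
The pile reaches peak temperature: 09:40 Oct 27, 1996 + 6h15m = 15:55 Oct 27, 1996.
The first turning is done: 15:55 Oct 27, 1996 + 7h35m = 23:30 Oct 27, 1996.
The thermophilic phase ends: 23:30 Oct 27, 1996 + 15m = 23:45 Oct 27, 1996.
Curing is complete: 23:45 Oct 27, 1996 + 2h55m = 02:40 Oct 28, 1996.
The compost is screened: 02:40 Oct 28, 1996 + 7h40m = 10:20 Oct 28, 1996.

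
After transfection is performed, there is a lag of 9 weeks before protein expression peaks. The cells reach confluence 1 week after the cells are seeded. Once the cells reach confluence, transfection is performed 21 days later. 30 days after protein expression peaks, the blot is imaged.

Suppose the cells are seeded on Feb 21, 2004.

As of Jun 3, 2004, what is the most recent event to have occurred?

Protein expression peaks

The cells are seeded: Feb 21, 2004.
The cells reach confluence: Feb 21, 2004 + 1 week = Feb 28, 2004.
Transfection is performed: Feb 28, 2004 + 21 days = Mar 20, 2004.
Protein expression peaks: Mar 20, 2004 + 9 weeks = May 22, 2004.
The blot is imaged: May 22, 2004 + 30 days = Jun 21, 2004.
Jun 3, 2004 falls between when protein expression peaks (May 22, 2004) and when the blot is imaged (Jun 21, 2004).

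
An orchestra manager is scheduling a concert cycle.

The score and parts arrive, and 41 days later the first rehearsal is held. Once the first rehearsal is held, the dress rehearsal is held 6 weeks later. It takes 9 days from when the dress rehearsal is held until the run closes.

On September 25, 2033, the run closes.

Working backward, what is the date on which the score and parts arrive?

The run closes: Sep 25, 2033.
The dress rehearsal is held: Sep 25, 2033 − 9 days = Sep 16, 2033.
The first rehearsal is held: Sep 16, 2033 − 6 weeks = Aug 5, 2033.
The score and parts arrive: Aug 5, 2033 − 41 days = Jun 25, 2033.

June 25, 2033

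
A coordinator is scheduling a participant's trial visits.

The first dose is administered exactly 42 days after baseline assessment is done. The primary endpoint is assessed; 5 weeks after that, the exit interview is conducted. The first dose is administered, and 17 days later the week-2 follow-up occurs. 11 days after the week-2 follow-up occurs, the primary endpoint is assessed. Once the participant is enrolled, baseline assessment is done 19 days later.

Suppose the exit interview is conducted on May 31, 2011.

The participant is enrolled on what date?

The exit interview is conducted: May 31, 2011.
The primary endpoint is assessed: May 31, 2011 − 5 weeks = Apr 26, 2011.
The week-2 follow-up occurs: Apr 26, 2011 − 11 days = Apr 15, 2011.
The first dose is administered: Apr 15, 2011 − 17 days = Mar 29, 2011.
Baseline assessment is done: Mar 29, 2011 − 42 days = Feb 15, 2011.
The participant is enrolled: Feb 15, 2011 − 19 days = Jan 27, 2011.

January 27, 2011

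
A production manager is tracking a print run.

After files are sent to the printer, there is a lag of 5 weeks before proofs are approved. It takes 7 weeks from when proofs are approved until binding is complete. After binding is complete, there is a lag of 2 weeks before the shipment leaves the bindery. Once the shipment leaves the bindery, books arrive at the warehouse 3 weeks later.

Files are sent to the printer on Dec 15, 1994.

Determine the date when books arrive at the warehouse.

Files are sent to the printer: Dec 15, 1994.
Proofs are approved: Dec 15, 1994 + 5 weeks = Jan 19, 1995.
Binding is complete: Jan 19, 1995 + 7 weeks = Mar 9, 1995.
The shipment leaves the bindery: Mar 9, 1995 + 2 weeks = Mar 23, 1995.
Books arrive at the warehouse: Mar 23, 1995 + 3 weeks = Apr 13, 1995.

Apr 13, 1995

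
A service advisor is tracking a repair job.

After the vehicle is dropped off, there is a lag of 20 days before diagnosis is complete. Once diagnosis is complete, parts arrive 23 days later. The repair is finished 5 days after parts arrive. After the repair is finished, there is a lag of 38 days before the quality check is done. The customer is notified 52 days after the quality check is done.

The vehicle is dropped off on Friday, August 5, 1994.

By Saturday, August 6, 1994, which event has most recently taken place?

The vehicle is dropped off: Aug 5, 1994.
Diagnosis is complete: Aug 5, 1994 + 20 days = Aug 25, 1994.
Parts arrive: Aug 25, 1994 + 23 days = Sep 17, 1994.
The repair is finished: Sep 17, 1994 + 5 days = Sep 22, 1994.
The quality check is done: Sep 22, 1994 + 38 days = Oct 30, 1994.
The customer is notified: Oct 30, 1994 + 52 days = Dec 21, 1994.
Aug 6, 1994 falls between when the vehicle is dropped off (Aug 5, 1994) and when diagnosis is complete (Aug 25, 1994).

The vehicle is dropped off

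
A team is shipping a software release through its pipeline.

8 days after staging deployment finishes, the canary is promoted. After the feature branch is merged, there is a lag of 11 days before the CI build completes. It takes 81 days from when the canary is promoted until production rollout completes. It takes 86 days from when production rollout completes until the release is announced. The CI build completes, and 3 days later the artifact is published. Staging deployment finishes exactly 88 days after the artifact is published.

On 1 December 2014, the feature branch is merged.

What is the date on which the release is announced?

4 September 2015

The feature branch is merged: Dec 1, 2014.
The CI build completes: Dec 1, 2014 + 11 days = Dec 12, 2014.
The artifact is published: Dec 12, 2014 + 3 days = Dec 15, 2014.
Staging deployment finishes: Dec 15, 2014 + 88 days = Mar 13, 2015.
The canary is promoted: Mar 13, 2015 + 8 days = Mar 21, 2015.
Production rollout completes: Mar 21, 2015 + 81 days = Jun 10, 2015.
The release is announced: Jun 10, 2015 + 86 days = Sep 4, 2015.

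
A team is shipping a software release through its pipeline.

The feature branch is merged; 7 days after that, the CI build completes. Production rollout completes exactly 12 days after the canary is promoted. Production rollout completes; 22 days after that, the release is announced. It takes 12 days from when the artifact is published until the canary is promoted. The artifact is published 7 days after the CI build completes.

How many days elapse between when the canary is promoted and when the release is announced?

Causal path: the canary is promoted → production rollout completes → the release is announced.
Total delay along the path: 12 + 22 = 34 days.

34 days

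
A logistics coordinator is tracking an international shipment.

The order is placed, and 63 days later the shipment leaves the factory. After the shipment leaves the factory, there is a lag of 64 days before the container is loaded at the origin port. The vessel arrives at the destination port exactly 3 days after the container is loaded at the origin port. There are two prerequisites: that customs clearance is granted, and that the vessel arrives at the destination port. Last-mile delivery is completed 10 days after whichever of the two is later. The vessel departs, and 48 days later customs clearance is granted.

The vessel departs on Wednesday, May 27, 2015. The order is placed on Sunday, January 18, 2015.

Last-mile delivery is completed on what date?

The vessel departs: May 27, 2015.
Customs clearance is granted: May 27, 2015 + 48 days = Jul 14, 2015.
The order is placed: Jan 18, 2015.
The shipment leaves the factory: Jan 18, 2015 + 63 days = Mar 22, 2015.
The container is loaded at the origin port: Mar 22, 2015 + 64 days = May 25, 2015.
The vessel arrives at the destination port: May 25, 2015 + 3 days = May 28, 2015.
Both prerequisites met — customs clearance is granted (Jul 14, 2015), the vessel arrives at the destination port (May 28, 2015); the later is Jul 14, 2015.
Last-mile delivery is completed: Jul 14, 2015 + 10 days = Jul 24, 2015.

Friday, July 24, 2015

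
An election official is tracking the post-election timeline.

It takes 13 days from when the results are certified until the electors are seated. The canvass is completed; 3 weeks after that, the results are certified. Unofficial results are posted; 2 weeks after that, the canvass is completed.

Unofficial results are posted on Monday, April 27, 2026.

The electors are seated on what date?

Unofficial results are posted: Apr 27, 2026.
The canvass is completed: Apr 27, 2026 + 2 weeks = May 11, 2026.
The results are certified: May 11, 2026 + 3 weeks = Jun 1, 2026.
The electors are seated: Jun 1, 2026 + 13 days = Jun 14, 2026.

Sunday, June 14, 2026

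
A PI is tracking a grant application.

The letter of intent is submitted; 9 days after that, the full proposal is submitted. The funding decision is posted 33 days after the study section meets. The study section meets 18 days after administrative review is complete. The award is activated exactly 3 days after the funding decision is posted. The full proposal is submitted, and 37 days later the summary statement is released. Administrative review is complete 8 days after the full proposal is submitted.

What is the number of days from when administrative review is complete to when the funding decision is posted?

51 days

Causal path: administrative review is complete → the study section meets → the funding decision is posted.
Total delay along the path: 18 + 33 = 51 days.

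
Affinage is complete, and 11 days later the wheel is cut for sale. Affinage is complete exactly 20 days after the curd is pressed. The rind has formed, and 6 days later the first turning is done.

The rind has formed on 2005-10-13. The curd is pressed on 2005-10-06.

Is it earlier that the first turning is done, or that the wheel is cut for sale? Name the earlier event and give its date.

The rind has formed: Oct 13, 2005.
The first turning is done: Oct 13, 2005 + 6 days = Oct 19, 2005.
The curd is pressed: Oct 6, 2005.
Affinage is complete: Oct 6, 2005 + 20 days = Oct 26, 2005.
The wheel is cut for sale: Oct 26, 2005 + 11 days = Nov 6, 2005.
Comparing: the first turning is done on Oct 19, 2005 vs the wheel is cut for sale on Nov 6, 2005. Earlier: the first turning is done.

The first turning is done — 2005-10-19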